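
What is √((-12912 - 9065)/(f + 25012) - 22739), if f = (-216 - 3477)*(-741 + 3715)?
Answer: I*√2730433084355438410/10957970 ≈ 150.79*I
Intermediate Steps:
f = -10982982 (f = -3693*2974 = -10982982)
√((-12912 - 9065)/(f + 25012) - 22739) = √((-12912 - 9065)/(-10982982 + 25012) - 22739) = √(-21977/(-10957970) - 22739) = √(-21977*(-1/10957970) - 22739) = √(21977/10957970 - 22739) = √(-249173257853/10957970) = I*√2730433084355438410/10957970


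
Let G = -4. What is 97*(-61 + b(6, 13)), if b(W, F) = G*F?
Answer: -10961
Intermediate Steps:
b(W, F) = -4*F
97*(-61 + b(6, 13)) = 97*(-61 - 4*13) = 97*(-61 - 52) = 97*(-113) = -10961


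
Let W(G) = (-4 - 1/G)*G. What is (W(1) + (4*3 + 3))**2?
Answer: 100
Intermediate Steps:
W(G) = G*(-4 - 1/G)
(W(1) + (4*3 + 3))**2 = ((-1 - 4*1) + (4*3 + 3))**2 = ((-1 - 4) + (12 + 3))**2 = (-5 + 15)**2 = 10**2 = 100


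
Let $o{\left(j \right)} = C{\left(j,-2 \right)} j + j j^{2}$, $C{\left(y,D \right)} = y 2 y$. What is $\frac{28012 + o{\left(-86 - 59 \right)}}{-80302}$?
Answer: $\frac{9117863}{80302} \approx 113.54$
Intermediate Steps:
$C{\left(y,D \right)} = 2 y^{2}$ ($C{\left(y,D \right)} = 2 y y = 2 y^{2}$)
$o{\left(j \right)} = 3 j^{3}$ ($o{\left(j \right)} = 2 j^{2} j + j j^{2} = 2 j^{3} + j^{3} = 3 j^{3}$)
$\frac{28012 + o{\left(-86 - 59 \right)}}{-80302} = \frac{28012 + 3 \left(-86 - 59\right)^{3}}{-80302} = \left(28012 + 3 \left(-145\right)^{3}\right) \left(- \frac{1}{80302}\right) = \left(28012 + 3 \left(-3048625\right)\right) \left(- \frac{1}{80302}\right) = \left(28012 - 9145875\right) \left(- \frac{1}{80302}\right) = \left(-9117863\right) \left(- \frac{1}{80302}\right) = \frac{9117863}{80302}$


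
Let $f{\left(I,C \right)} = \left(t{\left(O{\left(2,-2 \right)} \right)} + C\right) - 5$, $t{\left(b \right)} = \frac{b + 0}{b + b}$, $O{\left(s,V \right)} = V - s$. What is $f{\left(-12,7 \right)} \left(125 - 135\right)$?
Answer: $-25$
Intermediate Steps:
$t{\left(b \right)} = \frac{1}{2}$ ($t{\left(b \right)} = \frac{b}{2 b} = b \frac{1}{2 b} = \frac{1}{2}$)
$f{\left(I,C \right)} = - \frac{9}{2} + C$ ($f{\left(I,C \right)} = \left(\frac{1}{2} + C\right) - 5 = - \frac{9}{2} + C$)
$f{\left(-12,7 \right)} \left(125 - 135\right) = \left(- \frac{9}{2} + 7\right) \left(125 - 135\right) = \frac{5}{2} \left(-10\right) = -25$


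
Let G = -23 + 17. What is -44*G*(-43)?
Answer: -11352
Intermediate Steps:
G = -6
-44*G*(-43) = -44*(-6)*(-43) = 264*(-43) = -11352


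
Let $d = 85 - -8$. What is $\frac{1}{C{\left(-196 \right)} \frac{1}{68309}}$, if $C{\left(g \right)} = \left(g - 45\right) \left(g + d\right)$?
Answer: $\frac{68309}{24823} \approx 2.7518$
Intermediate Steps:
$d = 93$ ($d = 85 + 8 = 93$)
$C{\left(g \right)} = \left(-45 + g\right) \left(93 + g\right)$ ($C{\left(g \right)} = \left(g - 45\right) \left(g + 93\right) = \left(-45 + g\right) \left(93 + g\right)$)
$\frac{1}{C{\left(-196 \right)} \frac{1}{68309}} = \frac{1}{\left(-4185 + \left(-196\right)^{2} + 48 \left(-196\right)\right) \frac{1}{68309}} = \frac{1}{\left(-4185 + 38416 - 9408\right) \frac{1}{68309}} = \frac{1}{24823 \cdot \frac{1}{68309}} = \frac{1}{\frac{24823}{68309}} = \frac{68309}{24823}$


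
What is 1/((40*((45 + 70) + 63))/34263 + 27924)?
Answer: 34263/956767132 ≈ 3.5811e-5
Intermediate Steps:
1/((40*((45 + 70) + 63))/34263 + 27924) = 1/((40*(115 + 63))*(1/34263) + 27924) = 1/((40*178)*(1/34263) + 27924) = 1/(7120*(1/34263) + 27924) = 1/(7120/34263 + 27924) = 1/(956767132/34263) = 34263/956767132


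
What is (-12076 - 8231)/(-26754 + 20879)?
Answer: 20307/5875 ≈ 3.4565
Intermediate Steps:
(-12076 - 8231)/(-26754 + 20879) = -20307/(-5875) = -20307*(-1/5875) = 20307/5875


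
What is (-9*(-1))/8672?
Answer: 9/8672 ≈ 0.0010378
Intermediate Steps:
(-9*(-1))/8672 = (1/8672)*9 = 9/8672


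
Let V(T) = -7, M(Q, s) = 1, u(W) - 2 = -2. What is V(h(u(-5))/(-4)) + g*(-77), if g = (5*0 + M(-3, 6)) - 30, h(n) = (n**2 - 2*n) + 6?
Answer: 2226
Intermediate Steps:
u(W) = 0 (u(W) = 2 - 2 = 0)
h(n) = 6 + n**2 - 2*n
g = -29 (g = (5*0 + 1) - 30 = (0 + 1) - 30 = 1 - 30 = -29)
V(h(u(-5))/(-4)) + g*(-77) = -7 - 29*(-77) = -7 + 2233 = 2226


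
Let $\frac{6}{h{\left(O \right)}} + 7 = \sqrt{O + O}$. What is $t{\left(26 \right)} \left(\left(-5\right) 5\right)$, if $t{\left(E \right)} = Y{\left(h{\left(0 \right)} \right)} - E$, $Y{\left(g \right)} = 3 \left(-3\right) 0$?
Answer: $650$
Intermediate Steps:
$h{\left(O \right)} = \frac{6}{-7 + \sqrt{2} \sqrt{O}}$ ($h{\left(O \right)} = \frac{6}{-7 + \sqrt{O + O}} = \frac{6}{-7 + \sqrt{2 O}} = \frac{6}{-7 + \sqrt{2} \sqrt{O}}$)
$Y{\left(g \right)} = 0$ ($Y{\left(g \right)} = \left(-9\right) 0 = 0$)
$t{\left(E \right)} = - E$ ($t{\left(E \right)} = 0 - E = - E$)
$t{\left(26 \right)} \left(\left(-5\right) 5\right) = \left(-1\right) 26 \left(\left(-5\right) 5\right) = \left(-26\right) \left(-25\right) = 650$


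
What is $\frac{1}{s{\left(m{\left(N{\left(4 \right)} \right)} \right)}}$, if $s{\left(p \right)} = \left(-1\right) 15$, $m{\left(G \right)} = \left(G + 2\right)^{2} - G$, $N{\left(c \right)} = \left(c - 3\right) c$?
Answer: $- \frac{1}{15} \approx -0.066667$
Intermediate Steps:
$N{\left(c \right)} = c \left(-3 + c\right)$ ($N{\left(c \right)} = \left(-3 + c\right) c = c \left(-3 + c\right)$)
$m{\left(G \right)} = \left(2 + G\right)^{2} - G$
$s{\left(p \right)} = -15$
$\frac{1}{s{\left(m{\left(N{\left(4 \right)} \right)} \right)}} = \frac{1}{-15} = - \frac{1}{15}$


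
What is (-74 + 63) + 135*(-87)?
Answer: -11756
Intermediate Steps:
(-74 + 63) + 135*(-87) = -11 - 11745 = -11756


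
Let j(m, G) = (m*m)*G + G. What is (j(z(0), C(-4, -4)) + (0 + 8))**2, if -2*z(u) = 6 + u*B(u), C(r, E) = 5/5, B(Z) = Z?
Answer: 324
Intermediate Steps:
C(r, E) = 1 (C(r, E) = 5*(1/5) = 1)
z(u) = -3 - u**2/2 (z(u) = -(6 + u*u)/2 = -(6 + u**2)/2 = -3 - u**2/2)
j(m, G) = G + G*m**2 (j(m, G) = m**2*G + G = G*m**2 + G = G + G*m**2)
(j(z(0), C(-4, -4)) + (0 + 8))**2 = (1*(1 + (-3 - 1/2*0**2)**2) + (0 + 8))**2 = (1*(1 + (-3 - 1/2*0)**2) + 8)**2 = (1*(1 + (-3 + 0)**2) + 8)**2 = (1*(1 + (-3)**2) + 8)**2 = (1*(1 + 9) + 8)**2 = (1*10 + 8)**2 = (10 + 8)**2 = 18**2 = 324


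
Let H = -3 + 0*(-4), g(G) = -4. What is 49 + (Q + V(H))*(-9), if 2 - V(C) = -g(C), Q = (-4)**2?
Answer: -77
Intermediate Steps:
Q = 16
H = -3 (H = -3 + 0 = -3)
V(C) = -2 (V(C) = 2 - (-1)*(-4) = 2 - 1*4 = 2 - 4 = -2)
49 + (Q + V(H))*(-9) = 49 + (16 - 2)*(-9) = 49 + 14*(-9) = 49 - 126 = -77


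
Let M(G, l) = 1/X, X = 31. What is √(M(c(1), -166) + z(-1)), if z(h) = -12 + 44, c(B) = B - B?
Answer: √30783/31 ≈ 5.6597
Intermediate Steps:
c(B) = 0
M(G, l) = 1/31
z(h) = 32
√(M(c(1), -166) + z(-1)) = √(1/31 + 32) = √(993/31) = √30783/31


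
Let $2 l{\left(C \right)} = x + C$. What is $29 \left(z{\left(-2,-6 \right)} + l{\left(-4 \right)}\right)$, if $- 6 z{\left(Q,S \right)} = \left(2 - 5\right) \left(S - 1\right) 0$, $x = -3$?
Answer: $- \frac{203}{2} \approx -101.5$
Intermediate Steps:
$l{\left(C \right)} = - \frac{3}{2} + \frac{C}{2}$ ($l{\left(C \right)} = \frac{-3 + C}{2} = - \frac{3}{2} + \frac{C}{2}$)
$z{\left(Q,S \right)} = 0$ ($z{\left(Q,S \right)} = - \frac{\left(2 - 5\right) \left(S - 1\right) 0}{6} = - \frac{- 3 \left(-1 + S\right) 0}{6} = - \frac{\left(3 - 3 S\right) 0}{6} = \left(- \frac{1}{6}\right) 0 = 0$)
$29 \left(z{\left(-2,-6 \right)} + l{\left(-4 \right)}\right) = 29 \left(0 + \left(- \frac{3}{2} + \frac{1}{2} \left(-4\right)\right)\right) = 29 \left(0 - \frac{7}{2}\right) = 29 \left(- \frac{7}{2}\right) = - \frac{203}{2}$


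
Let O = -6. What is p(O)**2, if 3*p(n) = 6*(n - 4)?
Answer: 400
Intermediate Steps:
p(n) = -8 + 2*n (p(n) = (6*(n - 4))/3 = (6*(-4 + n))/3 = (-24 + 6*n)/3 = -8 + 2*n)
p(O)**2 = (-8 + 2*(-6))**2 = (-8 - 12)**2 = (-20)**2 = 400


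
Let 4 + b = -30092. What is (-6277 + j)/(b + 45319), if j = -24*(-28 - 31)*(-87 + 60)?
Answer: -44509/15223 ≈ -2.9238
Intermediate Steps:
b = -30096 (b = -4 - 30092 = -30096)
j = -38232 (j = -(-1416)*(-27) = -24*1593 = -38232)
(-6277 + j)/(b + 45319) = (-6277 - 38232)/(-30096 + 45319) = -44509/15223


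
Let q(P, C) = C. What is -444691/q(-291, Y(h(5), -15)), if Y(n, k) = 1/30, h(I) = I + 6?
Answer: -13340730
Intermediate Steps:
h(I) = 6 + I
Y(n, k) = 1/30
-444691/q(-291, Y(h(5), -15)) = -444691/1/30 = -444691*30 = -13340730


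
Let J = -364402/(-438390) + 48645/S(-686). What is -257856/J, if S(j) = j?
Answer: 38773231701120/10537750889 ≈ 3679.5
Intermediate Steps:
J = -10537750889/150367770 (J = -364402/(-438390) + 48645/(-686) = -364402*(-1/438390) + 48645*(-1/686) = 182201/219195 - 48645/686 = -10537750889/150367770 ≈ -70.080)
-257856/J = -257856/(-10537750889/150367770) = -257856*(-150367770/10537750889) = 38773231701120/10537750889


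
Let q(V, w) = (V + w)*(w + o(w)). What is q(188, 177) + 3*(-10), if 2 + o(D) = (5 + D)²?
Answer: 12154105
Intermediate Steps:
o(D) = -2 + (5 + D)²
q(V, w) = (V + w)*(-2 + w + (5 + w)²) (q(V, w) = (V + w)*(w + (-2 + (5 + w)²)) = (V + w)*(-2 + w + (5 + w)²))
q(188, 177) + 3*(-10) = (177² + 188*177 + 188*(-2 + (5 + 177)²) + 177*(-2 + (5 + 177)²)) + 3*(-10) = (31329 + 33276 + 188*(-2 + 182²) + 177*(-2 + 182²)) - 30 = (31329 + 33276 + 188*(-2 + 33124) + 177*(-2 + 33124)) - 30 = (31329 + 33276 + 188*33122 + 177*33122) - 30 = (31329 + 33276 + 6226936 + 5862594) - 30 = 12154135 - 30 = 12154105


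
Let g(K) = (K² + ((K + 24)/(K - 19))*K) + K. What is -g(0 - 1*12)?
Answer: -4236/31 ≈ -136.65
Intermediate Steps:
g(K) = K + K² + K*(24 + K)/(-19 + K) (g(K) = (K² + ((24 + K)/(-19 + K))*K) + K = (K² + K*(24 + K)/(-19 + K)) + K = K + K² + K*(24 + K)/(-19 + K))
-g(0 - 1*12) = -(0 - 1*12)*(5 + (0 - 1*12)² - 17*(0 - 1*12))/(-19 + (0 - 1*12)) = -(0 - 12)*(5 + (0 - 12)² - 17*(0 - 12))/(-19 + (0 - 12)) = -(-12)*(5 + (-12)² - 17*(-12))/(-19 - 12) = -(-12)*(5 + 144 + 204)/(-31) = -(-12)*(-1)*353/31 = -1*4236/31 = -4236/31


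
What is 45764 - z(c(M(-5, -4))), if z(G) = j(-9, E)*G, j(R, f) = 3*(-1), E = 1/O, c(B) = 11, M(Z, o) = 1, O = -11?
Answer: 45797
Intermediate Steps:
E = -1/11 (E = 1/(-11) = -1/11 ≈ -0.090909)
j(R, f) = -3
z(G) = -3*G
45764 - z(c(M(-5, -4))) = 45764 - (-3)*11 = 45764 - 1*(-33) = 45764 + 33 = 45797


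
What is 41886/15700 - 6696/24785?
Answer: 93301731/38912450 ≈ 2.3977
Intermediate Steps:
41886/15700 - 6696/24785 = 41886*(1/15700) - 6696*1/24785 = 20943/7850 - 6696/24785 = 93301731/38912450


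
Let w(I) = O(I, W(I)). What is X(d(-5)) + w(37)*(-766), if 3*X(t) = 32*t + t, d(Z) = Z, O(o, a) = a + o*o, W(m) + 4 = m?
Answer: -1073987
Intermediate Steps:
W(m) = -4 + m
O(o, a) = a + o²
w(I) = -4 + I + I² (w(I) = (-4 + I) + I² = -4 + I + I²)
X(t) = 11*t (X(t) = (32*t + t)/3 = (33*t)/3 = 11*t)
X(d(-5)) + w(37)*(-766) = 11*(-5) + (-4 + 37 + 37²)*(-766) = -55 + (-4 + 37 + 1369)*(-766) = -55 + 1402*(-766) = -55 - 1073932 = -1073987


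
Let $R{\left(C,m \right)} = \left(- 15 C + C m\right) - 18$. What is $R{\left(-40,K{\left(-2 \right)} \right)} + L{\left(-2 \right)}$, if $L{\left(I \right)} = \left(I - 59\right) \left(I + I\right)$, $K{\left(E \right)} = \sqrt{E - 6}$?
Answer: $826 - 80 i \sqrt{2} \approx 826.0 - 113.14 i$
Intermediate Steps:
$K{\left(E \right)} = \sqrt{-6 + E}$
$L{\left(I \right)} = 2 I \left(-59 + I\right)$ ($L{\left(I \right)} = \left(-59 + I\right) 2 I = 2 I \left(-59 + I\right)$)
$R{\left(C,m \right)} = -18 - 15 C + C m$
$R{\left(-40,K{\left(-2 \right)} \right)} + L{\left(-2 \right)} = \left(-18 - -600 - 40 \sqrt{-6 - 2}\right) + 2 \left(-2\right) \left(-59 - 2\right) = \left(-18 + 600 - 40 \sqrt{-8}\right) + 2 \left(-2\right) \left(-61\right) = \left(-18 + 600 - 40 \cdot 2 i \sqrt{2}\right) + 244 = \left(-18 + 600 - 80 i \sqrt{2}\right) + 244 = \left(582 - 80 i \sqrt{2}\right) + 244 = 826 - 80 i \sqrt{2}$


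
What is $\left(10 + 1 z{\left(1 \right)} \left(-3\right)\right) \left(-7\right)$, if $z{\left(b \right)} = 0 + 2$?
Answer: $-28$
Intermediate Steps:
$z{\left(b \right)} = 2$
$\left(10 + 1 z{\left(1 \right)} \left(-3\right)\right) \left(-7\right) = \left(10 + 1 \cdot 2 \left(-3\right)\right) \left(-7\right) = \left(10 + 2 \left(-3\right)\right) \left(-7\right) = \left(10 - 6\right) \left(-7\right) = 4 \left(-7\right) = -28$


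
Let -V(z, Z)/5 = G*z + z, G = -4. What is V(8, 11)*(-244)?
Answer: -29280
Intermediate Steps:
V(z, Z) = 15*z (V(z, Z) = -5*(-4*z + z) = -(-15)*z = 15*z)
V(8, 11)*(-244) = (15*8)*(-244) = 120*(-244) = -29280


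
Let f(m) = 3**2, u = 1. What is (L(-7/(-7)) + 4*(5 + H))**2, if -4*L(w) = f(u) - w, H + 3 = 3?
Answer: 324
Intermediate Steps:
H = 0 (H = -3 + 3 = 0)
f(m) = 9
L(w) = -9/4 + w/4 (L(w) = -(9 - w)/4 = -9/4 + w/4)
(L(-7/(-7)) + 4*(5 + H))**2 = ((-9/4 + (-7/(-7))/4) + 4*(5 + 0))**2 = ((-9/4 + (-7*(-1/7))/4) + 4*5)**2 = ((-9/4 + (1/4)*1) + 20)**2 = ((-9/4 + 1/4) + 20)**2 = (-2 + 20)**2 = 18**2 = 324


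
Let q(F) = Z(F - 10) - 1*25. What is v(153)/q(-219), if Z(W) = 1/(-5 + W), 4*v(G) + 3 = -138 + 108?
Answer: 3861/11702 ≈ 0.32994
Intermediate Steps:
v(G) = -33/4 (v(G) = -3/4 + (-138 + 108)/4 = -3/4 + (1/4)*(-30) = -3/4 - 15/2 = -33/4)
q(F) = -25 + 1/(-15 + F) (q(F) = 1/(-5 + (F - 10)) - 1*25 = 1/(-5 + (-10 + F)) - 25 = 1/(-15 + F) - 25 = -25 + 1/(-15 + F))
v(153)/q(-219) = -33*(-15 - 219)/(376 - 25*(-219))/4 = -33*(-234/(376 + 5475))/4 = -33/(4*((-1/234*5851))) = -33/(4*(-5851/234)) = -33/4*(-234/5851) = 3861/11702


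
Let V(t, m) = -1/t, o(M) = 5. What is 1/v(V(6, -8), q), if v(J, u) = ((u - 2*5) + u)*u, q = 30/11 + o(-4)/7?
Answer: -5929/63600 ≈ -0.093223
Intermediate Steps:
q = 265/77 (q = 30/11 + 5/7 = 265/77 ≈ 3.4416)
v(J, u) = u*(-10 + 2*u) (v(J, u) = ((u - 10) + u)*u = ((-10 + u) + u)*u = (-10 + 2*u)*u = u*(-10 + 2*u))
1/v(V(6, -8), q) = 1/(2*(265/77)*(-5 + 265/77)) = 1/(2*(265/77)*(-120/77)) = 1/(-63600/5929) = -5929/63600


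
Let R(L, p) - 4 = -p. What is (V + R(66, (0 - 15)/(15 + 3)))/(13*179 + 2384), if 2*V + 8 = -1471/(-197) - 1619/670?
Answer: 2659831/3730829340 ≈ 0.00071293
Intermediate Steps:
R(L, p) = 4 - p
V = -389293/263980 (V = -4 + (-1471/(-197) - 1619/670)/2 = -4 + (-1471*(-1/197) - 1619*1/670)/2 = -4 + (1471/197 - 1619/670)/2 = -4 + (½)*(666627/131990) = -4 + 666627/263980 = -389293/263980 ≈ -1.4747)
(V + R(66, (0 - 15)/(15 + 3)))/(13*179 + 2384) = (-389293/263980 + (4 - (0 - 15)/(15 + 3)))/(13*179 + 2384) = (-389293/263980 + (4 - (-15)/18))/(2327 + 2384) = (-389293/263980 + (4 - (-15)/18))/4711 = (-389293/263980 + (4 - 1*(-⅚)))*(1/4711) = (-389293/263980 + (4 + ⅚))*(1/4711) = (-389293/263980 + 29/6)*(1/4711) = (2659831/791940)*(1/4711) = 2659831/3730829340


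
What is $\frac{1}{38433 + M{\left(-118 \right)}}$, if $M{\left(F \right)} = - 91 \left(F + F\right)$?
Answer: $\frac{1}{59909} \approx 1.6692 \cdot 10^{-5}$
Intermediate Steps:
$M{\left(F \right)} = - 182 F$ ($M{\left(F \right)} = - 91 \cdot 2 F = - 182 F$)
$\frac{1}{38433 + M{\left(-118 \right)}} = \frac{1}{38433 - -21476} = \frac{1}{38433 + 21476} = \frac{1}{59909}$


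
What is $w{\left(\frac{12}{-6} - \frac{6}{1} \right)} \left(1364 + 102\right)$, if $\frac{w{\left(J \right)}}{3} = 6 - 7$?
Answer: $-4398$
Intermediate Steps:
$w{\left(J \right)} = -3$ ($w{\left(J \right)} = 3 \left(6 - 7\right) = 3 \left(-1\right) = -3$)
$w{\left(\frac{12}{-6} - \frac{6}{1} \right)} \left(1364 + 102\right) = - 3 \left(1364 + 102\right) = \left(-3\right) 1466 = -4398$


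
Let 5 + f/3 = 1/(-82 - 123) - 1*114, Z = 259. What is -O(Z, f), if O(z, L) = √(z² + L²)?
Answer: -√8175562369/205 ≈ -441.07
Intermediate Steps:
f = -73188/205 (f = -15 + 3*(1/(-82 - 123) - 1*114) = -15 + 3*(1/(-205) - 114) = -15 + 3*(-1/205 - 114) = -15 + 3*(-23371/205) = -15 - 70113/205 = -73188/205 ≈ -357.01)
O(z, L) = √(L² + z²)
-O(Z, f) = -√((-73188/205)² + 259²) = -√(5356483344/42025 + 67081) = -√(8175562369/42025) = -√8175562369/205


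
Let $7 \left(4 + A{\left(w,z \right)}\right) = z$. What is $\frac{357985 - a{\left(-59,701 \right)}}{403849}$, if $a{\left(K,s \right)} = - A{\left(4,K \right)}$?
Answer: $\frac{2505808}{2826943} \approx 0.8864$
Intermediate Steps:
$A{\left(w,z \right)} = -4 + \frac{z}{7}$
$a{\left(K,s \right)} = 4 - \frac{K}{7}$ ($a{\left(K,s \right)} = - (-4 + \frac{K}{7}) = 4 - \frac{K}{7}$)
$\frac{357985 - a{\left(-59,701 \right)}}{403849} = \frac{357985 - \left(4 - - \frac{59}{7}\right)}{403849} = \left(357985 - \left(4 + \frac{59}{7}\right)\right) \frac{1}{403849} = \left(357985 - \frac{87}{7}\right) \frac{1}{403849} = \frac{2505808}{7} \cdot \frac{1}{403849} = \frac{2505808}{2826943}$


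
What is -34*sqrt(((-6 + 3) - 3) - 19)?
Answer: -170*I ≈ -170.0*I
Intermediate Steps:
-34*sqrt(((-6 + 3) - 3) - 19) = -34*sqrt((-3 - 3) - 19) = -34*sqrt(-6 - 19) = -170*I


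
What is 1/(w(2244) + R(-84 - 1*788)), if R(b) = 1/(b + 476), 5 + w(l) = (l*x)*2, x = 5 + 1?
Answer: 396/10661507 ≈ 3.7143e-5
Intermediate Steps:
x = 6
w(l) = -5 + 12*l (w(l) = -5 + (l*6)*2 = -5 + (6*l)*2 = -5 + 12*l)
R(b) = 1/(476 + b)
1/(w(2244) + R(-84 - 1*788)) = 1/((-5 + 12*2244) + 1/(476 + (-84 - 1*788))) = 1/((-5 + 26928) + 1/(476 + (-84 - 788))) = 1/(26923 + 1/(476 - 872)) = 1/(26923 + 1/(-396)) = 1/(26923 - 1/396) = 1/(10661507/396) = 396/10661507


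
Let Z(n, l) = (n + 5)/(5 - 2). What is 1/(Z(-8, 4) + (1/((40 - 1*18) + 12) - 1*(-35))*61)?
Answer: 34/72617 ≈ 0.00046821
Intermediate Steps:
Z(n, l) = 5/3 + n/3 (Z(n, l) = (5 + n)/3 = (5 + n)*(1/3) = 5/3 + n/3)
1/(Z(-8, 4) + (1/((40 - 1*18) + 12) - 1*(-35))*61) = 1/((5/3 + (1/3)*(-8)) + (1/((40 - 1*18) + 12) - 1*(-35))*61) = 1/((5/3 - 8/3) + (1/((40 - 18) + 12) + 35)*61) = 1/(-1 + (1/(22 + 12) + 35)*61) = 1/(-1 + (1/34 + 35)*61) = 1/(-1 + (1191/34)*61) = 1/(-1 + 72651/34) = 1/(72617/34) = 34/72617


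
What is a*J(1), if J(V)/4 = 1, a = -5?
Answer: -20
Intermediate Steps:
J(V) = 4 (J(V) = 4*1 = 4)
a*J(1) = -5*4 = -20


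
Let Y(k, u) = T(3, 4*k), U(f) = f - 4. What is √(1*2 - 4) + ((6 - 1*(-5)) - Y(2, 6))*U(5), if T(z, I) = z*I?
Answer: -13 + I*√2 ≈ -13.0 + 1.4142*I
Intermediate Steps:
U(f) = -4 + f
T(z, I) = I*z
Y(k, u) = 12*k (Y(k, u) = (4*k)*3 = 12*k)
√(1*2 - 4) + ((6 - 1*(-5)) - Y(2, 6))*U(5) = √(1*2 - 4) + ((6 - 1*(-5)) - 12*2)*(-4 + 5) = √(2 - 4) + ((6 + 5) - 1*24)*1 = √(-2) + (11 - 24)*1 = I*√2 - 13*1 = I*√2 - 13 = -13 + I*√2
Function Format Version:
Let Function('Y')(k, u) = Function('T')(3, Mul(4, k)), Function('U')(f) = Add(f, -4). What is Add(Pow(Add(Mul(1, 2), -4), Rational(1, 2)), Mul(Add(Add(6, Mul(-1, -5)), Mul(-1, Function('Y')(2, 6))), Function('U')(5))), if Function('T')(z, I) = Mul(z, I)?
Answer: Add(-13, Mul(I, Pow(2, Rational(1, 2)))) ≈ Add(-13.000, Mul(1.4142, I))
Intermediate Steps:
Function('U')(f) = Add(-4, f)
Function('T')(z, I) = Mul(I, z)
Function('Y')(k, u) = Mul(12, k) (Function('Y')(k, u) = Mul(Mul(4, k), 3) = Mul(12, k))
Add(Pow(Add(Mul(1, 2), -4), Rational(1, 2)), Mul(Add(Add(6, Mul(-1, -5)), Mul(-1, Function('Y')(2, 6))), Function('U')(5))) = Add(Pow(Add(Mul(1, 2), -4), Rational(1, 2)), Mul(Add(Add(6, Mul(-1, -5)), Mul(-1, Mul(12, 2))), Add(-4, 5))) = Add(Pow(Add(2, -4), Rational(1, 2)), Mul(Add(Add(6, 5), Mul(-1, 24)), 1)) = Add(Pow(-2, Rational(1, 2)), Mul(Add(11, -24), 1)) = Add(Mul(I, Pow(2, Rational(1, 2))), Mul(-13, 1)) = Add(Mul(I, Pow(2, Rational(1, 2))), -13) = Add(-13, Mul(I, Pow(2, Rational(1, 2))))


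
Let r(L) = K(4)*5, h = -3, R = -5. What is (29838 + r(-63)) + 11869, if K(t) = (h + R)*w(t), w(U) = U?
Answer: 41547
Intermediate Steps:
K(t) = -8*t (K(t) = (-3 - 5)*t = -8*t)
r(L) = -160 (r(L) = -8*4*5 = -32*5 = -160)
(29838 + r(-63)) + 11869 = (29838 - 160) + 11869 = 29678 + 11869 = 41547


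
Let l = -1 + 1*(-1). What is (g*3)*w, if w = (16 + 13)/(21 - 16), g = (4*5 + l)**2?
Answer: 28188/5 ≈ 5637.6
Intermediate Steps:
l = -2 (l = -1 - 1 = -2)
g = 324 (g = (4*5 - 2)**2 = (20 - 2)**2 = 18**2 = 324)
w = 29/5 ≈ 5.8000
(g*3)*w = (324*3)*(29/5) = 972*(29/5) = 28188/5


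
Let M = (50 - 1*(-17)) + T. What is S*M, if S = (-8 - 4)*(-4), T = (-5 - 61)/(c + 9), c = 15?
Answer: 3084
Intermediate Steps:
T = -11/4 (T = (-5 - 61)/(15 + 9) = -66/24 = -66*1/24 = -11/4 ≈ -2.7500)
S = 48 (S = -12*(-4) = 48)
M = 257/4 (M = (50 - 1*(-17)) - 11/4 = (50 + 17) - 11/4 = 67 - 11/4 = 257/4 ≈ 64.250)
S*M = 48*(257/4) = 3084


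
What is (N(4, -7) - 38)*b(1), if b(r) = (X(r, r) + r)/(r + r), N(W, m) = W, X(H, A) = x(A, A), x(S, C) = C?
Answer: -34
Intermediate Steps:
X(H, A) = A
b(r) = 1 (b(r) = (r + r)/(r + r) = (2*r)/((2*r)) = (2*r)*(1/(2*r)) = 1)
(N(4, -7) - 38)*b(1) = (4 - 38)*1 = -34*1 = -34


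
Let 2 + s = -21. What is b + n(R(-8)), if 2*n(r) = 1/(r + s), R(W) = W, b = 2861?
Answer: 177381/62 ≈ 2861.0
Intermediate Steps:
s = -23 (s = -2 - 21 = -23)
n(r) = 1/(2*(-23 + r)) (n(r) = 1/(2*(r - 23)) = 1/(2*(-23 + r)))
b + n(R(-8)) = 2861 + 1/(2*(-23 - 8)) = 2861 + (½)/(-31) = 2861 + (½)*(-1/31) = 2861 - 1/62 = 177381/62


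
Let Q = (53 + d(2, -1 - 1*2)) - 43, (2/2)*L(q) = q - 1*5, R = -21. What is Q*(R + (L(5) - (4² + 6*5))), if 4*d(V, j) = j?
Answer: -2479/4 ≈ -619.75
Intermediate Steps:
d(V, j) = j/4
L(q) = -5 + q (L(q) = q - 1*5 = q - 5 = -5 + q)
Q = 37/4 (Q = (53 + (-1 - 1*2)/4) - 43 = (53 + (-1 - 2)/4) - 43 = (53 + (¼)*(-3)) - 43 = (53 - ¾) - 43 = 209/4 - 43 = 37/4 ≈ 9.2500)
Q*(R + (L(5) - (4² + 6*5))) = 37*(-21 + ((-5 + 5) - (4² + 6*5)))/4 = 37*(-21 + (0 - (16 + 30)))/4 = 37*(-21 + (0 - 1*46))/4 = 37*(-21 + (0 - 46))/4 = 37*(-21 - 46)/4 = (37/4)*(-67) = -2479/4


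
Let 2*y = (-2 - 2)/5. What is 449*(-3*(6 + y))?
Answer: -37716/5 ≈ -7543.2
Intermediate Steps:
y = -⅖ (y = ((-2 - 2)/5)/2 = (-4*⅕)/2 = (½)*(-⅘) = -⅖ ≈ -0.40000)
449*(-3*(6 + y)) = 449*(-3*(6 - ⅖)) = 449*(-3*28/5) = 449*(-84/5) = -37716/5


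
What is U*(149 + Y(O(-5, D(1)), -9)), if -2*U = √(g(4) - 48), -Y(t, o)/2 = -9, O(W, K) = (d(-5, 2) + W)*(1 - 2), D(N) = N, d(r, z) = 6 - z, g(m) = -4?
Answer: -167*I*√13 ≈ -602.13*I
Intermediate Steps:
O(W, K) = -4 - W (O(W, K) = ((6 - 1*2) + W)*(1 - 2) = ((6 - 2) + W)*(-1) = (4 + W)*(-1) = -4 - W)
Y(t, o) = 18 (Y(t, o) = -2*(-9) = 18)
U = -I*√13 (U = -√(-4 - 48)/2 = -I*√13 ≈ -3.6056*I)
U*(149 + Y(O(-5, D(1)), -9)) = (-I*√13)*(149 + 18) = -I*√13*167 = -167*I*√13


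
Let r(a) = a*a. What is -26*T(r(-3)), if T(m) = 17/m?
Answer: -442/9 ≈ -49.111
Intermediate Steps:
r(a) = a²
-26*T(r(-3)) = -442/((-3)²) = -442/9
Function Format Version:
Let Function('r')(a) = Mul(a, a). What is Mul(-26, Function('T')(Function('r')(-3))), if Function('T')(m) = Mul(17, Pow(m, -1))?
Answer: Rational(-442, 9) ≈ -49.111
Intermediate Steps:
Function('r')(a) = Pow(a, 2)
Mul(-26, Function('T')(Function('r')(-3))) = Mul(-26, Mul(17, Pow(Pow(-3, 2), -1))) = Mul(-26, Mul(17, Pow(9, -1))) = Mul(-26, Mul(17, Rational(1, 9))) = Mul(-26, Rational(17, 9)) = Rational(-442, 9)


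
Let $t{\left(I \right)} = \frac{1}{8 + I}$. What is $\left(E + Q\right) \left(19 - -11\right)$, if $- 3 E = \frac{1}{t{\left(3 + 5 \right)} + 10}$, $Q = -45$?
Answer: $- \frac{217510}{161} \approx -1351.0$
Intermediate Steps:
$E = - \frac{16}{483}$ ($E = - \frac{1}{3 \left(\frac{1}{8 + \left(3 + 5\right)} + 10\right)} = - \frac{1}{3 \left(\frac{1}{8 + 8} + 10\right)} = - \frac{1}{3 \left(\frac{1}{16} + 10\right)} = - \frac{1}{3 \cdot \frac{161}{16}} = \left(- \frac{1}{3}\right) \frac{16}{161} = - \frac{16}{483} \approx -0.033126$)
$\left(E + Q\right) \left(19 - -11\right) = \left(- \frac{16}{483} - 45\right) \left(19 - -11\right) = - \frac{21751 \left(19 + 11\right)}{483} = \left(- \frac{21751}{483}\right) 30 = - \frac{217510}{161}$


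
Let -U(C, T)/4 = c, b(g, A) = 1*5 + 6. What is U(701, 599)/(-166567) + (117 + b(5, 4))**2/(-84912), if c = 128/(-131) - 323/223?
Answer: -4984208045900/25823446838697 ≈ -0.19301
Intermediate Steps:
b(g, A) = 11 (b(g, A) = 5 + 6 = 11)
c = -70857/29213 (c = 128*(-1/131) - 323*1/223 = -128/131 - 323/223 = -70857/29213 ≈ -2.4255)
U(C, T) = 283428/29213 (U(C, T) = -4*(-70857/29213) = 283428/29213)
U(701, 599)/(-166567) + (117 + b(5, 4))**2/(-84912) = (283428/29213)/(-166567) + (117 + 11)**2/(-84912) = (283428/29213)*(-1/166567) + 128**2*(-1/84912) = -283428/4865921771 + 16384*(-1/84912) = -283428/4865921771 - 1024/5307 = -4984208045900/25823446838697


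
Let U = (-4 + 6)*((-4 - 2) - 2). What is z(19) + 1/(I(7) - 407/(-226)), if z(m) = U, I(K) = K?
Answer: -31598/1989 ≈ -15.886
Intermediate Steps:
U = -16 (U = 2*(-6 - 2) = 2*(-8) = -16)
z(m) = -16
z(19) + 1/(I(7) - 407/(-226)) = -16 + 1/(7 - 407/(-226)) = -16 + 1/(7 - 407*(-1/226)) = -16 + 1/(7 + 407/226) = -16 + 1/(1989/226) = -16 + 226/1989 = -31598/1989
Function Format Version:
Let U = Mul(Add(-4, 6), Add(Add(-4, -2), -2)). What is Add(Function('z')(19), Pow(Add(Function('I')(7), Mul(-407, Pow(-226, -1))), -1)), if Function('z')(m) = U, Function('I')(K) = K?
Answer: Rational(-31598, 1989) ≈ -15.886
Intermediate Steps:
U = -16 (U = Mul(2, Add(-6, -2)) = Mul(2, -8) = -16)
Function('z')(m) = -16
Add(Function('z')(19), Pow(Add(Function('I')(7), Mul(-407, Pow(-226, -1))), -1)) = Add(-16, Pow(Add(7, Mul(-407, Pow(-226, -1))), -1)) = Add(-16, Pow(Add(7, Mul(-407, Rational(-1, 226))), -1)) = Add(-16, Pow(Add(7, Rational(407, 226)), -1)) = Add(-16, Pow(Rational(1989, 226), -1)) = Add(-16, Rational(226, 1989)) = Rational(-31598, 1989)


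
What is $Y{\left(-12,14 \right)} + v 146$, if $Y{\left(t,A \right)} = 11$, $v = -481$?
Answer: $-70215$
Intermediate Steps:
$Y{\left(-12,14 \right)} + v 146 = 11 - 70226 = -70215$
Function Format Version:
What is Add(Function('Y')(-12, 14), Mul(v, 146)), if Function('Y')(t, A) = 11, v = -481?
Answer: -70215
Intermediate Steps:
Add(Function('Y')(-12, 14), Mul(v, 146)) = Add(11, Mul(-481, 146)) = Add(11, -70226) = -70215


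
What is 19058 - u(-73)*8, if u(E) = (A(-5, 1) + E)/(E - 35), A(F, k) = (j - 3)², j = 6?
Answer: 514438/27 ≈ 19053.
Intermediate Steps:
A(F, k) = 9 (A(F, k) = (6 - 3)² = 3² = 9)
u(E) = (9 + E)/(-35 + E) (u(E) = (9 + E)/(E - 35) = (9 + E)/(-35 + E))
19058 - u(-73)*8 = 19058 - (9 - 73)/(-35 - 73)*8 = 19058 - -64/(-108)*8 = 19058 - (-1/108*(-64))*8 = 19058 - 16*8/27 = 19058 - 1*128/27 = 19058 - 128/27 = 514438/27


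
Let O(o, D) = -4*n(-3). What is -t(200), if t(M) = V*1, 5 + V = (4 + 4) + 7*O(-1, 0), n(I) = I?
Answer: -87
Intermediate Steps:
O(o, D) = 12 (O(o, D) = -4*(-3) = 12)
V = 87 (V = -5 + ((4 + 4) + 7*12) = -5 + (8 + 84) = -5 + 92 = 87)
t(M) = 87 (t(M) = 87*1 = 87)
-t(200) = -1*87 = -87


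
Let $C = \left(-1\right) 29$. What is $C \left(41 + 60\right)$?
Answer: $-2929$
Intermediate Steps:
$C = -29$
$C \left(41 + 60\right) = - 29 \left(41 + 60\right) = \left(-29\right) 101 = -2929$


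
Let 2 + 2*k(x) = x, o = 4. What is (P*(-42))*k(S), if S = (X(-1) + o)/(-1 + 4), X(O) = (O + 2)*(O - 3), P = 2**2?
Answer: 168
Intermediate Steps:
P = 4
X(O) = (-3 + O)*(2 + O) (X(O) = (2 + O)*(-3 + O) = (-3 + O)*(2 + O))
S = 0 (S = ((-6 + (-1)**2 - 1*(-1)) + 4)/(-1 + 4) = ((-6 + 1 + 1) + 4)/3 = (-4 + 4)*(1/3) = 0*(1/3) = 0)
k(x) = -1 + x/2
(P*(-42))*k(S) = (4*(-42))*(-1 + (1/2)*0) = -168*(-1 + 0) = -168*(-1) = 168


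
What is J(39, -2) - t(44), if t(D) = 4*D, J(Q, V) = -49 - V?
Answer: -223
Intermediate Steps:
J(39, -2) - t(44) = (-49 - 1*(-2)) - 4*44 = (-49 + 2) - 1*176 = -47 - 176 = -223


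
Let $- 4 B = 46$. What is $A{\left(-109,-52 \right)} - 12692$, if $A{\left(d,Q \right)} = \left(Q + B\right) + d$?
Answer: $- \frac{25729}{2} \approx -12865.0$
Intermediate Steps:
$B = - \frac{23}{2}$ ($B = \left(- \frac{1}{4}\right) 46 = - \frac{23}{2} \approx -11.5$)
$A{\left(d,Q \right)} = - \frac{23}{2} + Q + d$ ($A{\left(d,Q \right)} = \left(Q - \frac{23}{2}\right) + d = \left(- \frac{23}{2} + Q\right) + d = - \frac{23}{2} + Q + d$)
$A{\left(-109,-52 \right)} - 12692 = \left(- \frac{23}{2} - 52 - 109\right) - 12692 = - \frac{345}{2} - 12692 = - \frac{25729}{2}$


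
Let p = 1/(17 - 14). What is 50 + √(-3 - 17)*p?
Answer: 50 + 2*I*√5/3 ≈ 50.0 + 1.4907*I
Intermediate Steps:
p = ⅓ (p = 1/3 = ⅓ ≈ 0.33333)
50 + √(-3 - 17)*p = 50 + √(-3 - 17)*(⅓) = 50 + √(-20)*(⅓) = 50 + (2*I*√5)*(⅓) = 50 + 2*I*√5/3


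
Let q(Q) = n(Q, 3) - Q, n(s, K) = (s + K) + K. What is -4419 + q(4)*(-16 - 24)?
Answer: -4659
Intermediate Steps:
n(s, K) = s + 2*K (n(s, K) = (K + s) + K = s + 2*K)
q(Q) = 6 (q(Q) = (Q + 2*3) - Q = (Q + 6) - Q = (6 + Q) - Q = 6)
-4419 + q(4)*(-16 - 24) = -4419 + 6*(-16 - 24) = -4419 + 6*(-40) = -4419 - 240 = -4659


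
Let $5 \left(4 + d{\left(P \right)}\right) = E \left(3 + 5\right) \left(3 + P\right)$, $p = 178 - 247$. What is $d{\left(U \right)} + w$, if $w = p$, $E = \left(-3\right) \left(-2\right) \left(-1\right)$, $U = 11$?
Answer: $- \frac{1037}{5} \approx -207.4$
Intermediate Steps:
$E = -6$ ($E = 6 \left(-1\right) = -6$)
$p = -69$
$w = -69$
$d{\left(P \right)} = - \frac{164}{5} - \frac{48 P}{5}$ ($d{\left(P \right)} = -4 + \frac{\left(-6\right) \left(3 + 5\right) \left(3 + P\right)}{5} = -4 + \frac{\left(-6\right) 8 \left(3 + P\right)}{5} = -4 + \frac{\left(-6\right) \left(24 + 8 P\right)}{5} = -4 + \frac{-144 - 48 P}{5} = -4 - \left(\frac{144}{5} + \frac{48 P}{5}\right) = - \frac{164}{5} - \frac{48 P}{5}$)
$d{\left(U \right)} + w = \left(- \frac{164}{5} - \frac{528}{5}\right) - 69 = - \frac{692}{5} - 69 = - \frac{1037}{5}$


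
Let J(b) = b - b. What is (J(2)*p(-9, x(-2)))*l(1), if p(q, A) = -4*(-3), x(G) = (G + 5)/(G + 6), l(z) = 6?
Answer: 0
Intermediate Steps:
J(b) = 0
x(G) = (5 + G)/(6 + G)
p(q, A) = 12
(J(2)*p(-9, x(-2)))*l(1) = (0*12)*6 = 0*6 = 0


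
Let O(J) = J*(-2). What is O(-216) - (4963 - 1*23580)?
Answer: 19049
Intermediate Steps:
O(J) = -2*J
O(-216) - (4963 - 1*23580) = -2*(-216) - (4963 - 1*23580) = 432 - (4963 - 23580) = 432 - 1*(-18617) = 432 + 18617 = 19049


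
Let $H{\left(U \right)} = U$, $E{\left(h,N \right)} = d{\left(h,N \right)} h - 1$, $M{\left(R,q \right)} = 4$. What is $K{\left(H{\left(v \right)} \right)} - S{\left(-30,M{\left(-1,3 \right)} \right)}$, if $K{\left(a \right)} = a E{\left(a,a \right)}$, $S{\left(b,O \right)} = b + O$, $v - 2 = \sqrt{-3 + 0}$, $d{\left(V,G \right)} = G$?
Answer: $14 + 8 i \sqrt{3} \approx 14.0 + 13.856 i$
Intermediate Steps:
$E{\left(h,N \right)} = -1 + N h$ ($E{\left(h,N \right)} = N h - 1 = -1 + N h$)
$v = 2 + i \sqrt{3}$ ($v = 2 + \sqrt{-3 + 0} = 2 + \sqrt{-3} = 2 + i \sqrt{3} \approx 2.0 + 1.732 i$)
$S{\left(b,O \right)} = O + b$
$K{\left(a \right)} = a \left(-1 + a^{2}\right)$ ($K{\left(a \right)} = a \left(-1 + a a\right) = a \left(-1 + a^{2}\right)$)
$K{\left(H{\left(v \right)} \right)} - S{\left(-30,M{\left(-1,3 \right)} \right)} = \left(\left(2 + i \sqrt{3}\right)^{3} - \left(2 + i \sqrt{3}\right)\right) - \left(4 - 30\right) = \left(\left(2 + i \sqrt{3}\right)^{3} - \left(2 + i \sqrt{3}\right)\right) - -26 = \left(-2 + \left(2 + i \sqrt{3}\right)^{3} - i \sqrt{3}\right) + 26 = 24 + \left(2 + i \sqrt{3}\right)^{3} - i \sqrt{3}$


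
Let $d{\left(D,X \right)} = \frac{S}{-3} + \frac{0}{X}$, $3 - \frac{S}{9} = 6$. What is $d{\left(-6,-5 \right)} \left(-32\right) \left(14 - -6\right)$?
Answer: $-5760$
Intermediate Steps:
$S = -27$ ($S = 27 - 54 = -27$)
$d{\left(D,X \right)} = 9$ ($d{\left(D,X \right)} = - \frac{27}{-3} + \frac{0}{X} = \left(-27\right) \left(- \frac{1}{3}\right) + 0 = 9 + 0 = 9$)
$d{\left(-6,-5 \right)} \left(-32\right) \left(14 - -6\right) = 9 \left(-32\right) \left(14 - -6\right) = - 288 \left(14 + 6\right) = \left(-288\right) 20 = -5760$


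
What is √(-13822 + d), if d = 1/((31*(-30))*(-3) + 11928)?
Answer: I*√2994115046010/14718 ≈ 117.57*I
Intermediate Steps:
d = 1/14718 (d = 1/(-930*(-3) + 11928) = 1/(2790 + 11928) = 1/14718 ≈ 6.7944e-5)
√(-13822 + d) = √(-13822 + 1/14718) = √(-203432195/14718) = I*√2994115046010/14718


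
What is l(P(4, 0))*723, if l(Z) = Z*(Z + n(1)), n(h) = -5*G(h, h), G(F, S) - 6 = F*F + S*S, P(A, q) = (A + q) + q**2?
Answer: -104112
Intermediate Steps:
P(A, q) = A + q + q**2
G(F, S) = 6 + F**2 + S**2 (G(F, S) = 6 + (F*F + S*S) = 6 + (F**2 + S**2) = 6 + F**2 + S**2)
n(h) = -30 - 10*h**2 (n(h) = -5*(6 + h**2 + h**2) = -5*(6 + 2*h**2) = -30 - 10*h**2)
l(Z) = Z*(-40 + Z) (l(Z) = Z*(Z + (-30 - 10*1**2)) = Z*(Z + (-30 - 10*1)) = Z*(Z + (-30 - 10)) = Z*(Z - 40) = Z*(-40 + Z))
l(P(4, 0))*723 = ((4 + 0 + 0**2)*(-40 + (4 + 0 + 0**2)))*723 = ((4 + 0 + 0)*(-40 + (4 + 0 + 0)))*723 = (4*(-40 + 4))*723 = (4*(-36))*723 = -144*723 = -104112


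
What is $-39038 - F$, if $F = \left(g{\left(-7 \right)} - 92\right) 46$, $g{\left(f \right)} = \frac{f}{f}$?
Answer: $-34852$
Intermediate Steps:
$g{\left(f \right)} = 1$
$F = -4186$ ($F = \left(1 - 92\right) 46 = \left(-91\right) 46 = -4186$)
$-39038 - F = -39038 - -4186 = -39038 + 4186 = -34852$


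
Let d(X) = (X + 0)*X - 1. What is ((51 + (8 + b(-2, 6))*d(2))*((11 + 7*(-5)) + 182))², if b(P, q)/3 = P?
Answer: 81108036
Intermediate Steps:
b(P, q) = 3*P
d(X) = -1 + X² (d(X) = X*X - 1 = X² - 1 = -1 + X²)
((51 + (8 + b(-2, 6))*d(2))*((11 + 7*(-5)) + 182))² = ((51 + (8 + 3*(-2))*(-1 + 2²))*((11 + 7*(-5)) + 182))² = ((51 + (8 - 6)*(-1 + 4))*((11 - 35) + 182))² = ((51 + 2*3)*(-24 + 182))² = ((51 + 6)*158)² = (57*158)² = 9006² = 81108036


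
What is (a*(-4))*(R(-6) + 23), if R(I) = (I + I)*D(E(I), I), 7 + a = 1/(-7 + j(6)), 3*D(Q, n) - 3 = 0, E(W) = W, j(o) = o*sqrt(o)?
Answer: 51128/167 - 264*sqrt(6)/167 ≈ 302.28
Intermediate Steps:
j(o) = o**(3/2)
D(Q, n) = 1 (D(Q, n) = 1 + (1/3)*0 = 1 + 0 = 1)
a = -7 + 1/(-7 + 6*sqrt(6)) (a = -7 + 1/(-7 + 6**(3/2)) = -7 + 1/(-7 + 6*sqrt(6)) ≈ -6.8701)
R(I) = 2*I (R(I) = (I + I)*1 = (2*I)*1 = 2*I)
(a*(-4))*(R(-6) + 23) = ((-1162/167 + 6*sqrt(6)/167)*(-4))*(2*(-6) + 23) = (4648/167 - 24*sqrt(6)/167)*(-12 + 23) = (4648/167 - 24*sqrt(6)/167)*11 = 51128/167 - 264*sqrt(6)/167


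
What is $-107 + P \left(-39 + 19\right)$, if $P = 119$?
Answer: $-2487$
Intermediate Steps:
$-107 + P \left(-39 + 19\right) = -107 + 119 \left(-39 + 19\right) = -107 + 119 \left(-20\right) = -107 - 2380 = -2487$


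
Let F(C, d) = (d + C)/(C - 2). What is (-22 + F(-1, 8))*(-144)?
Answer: 3504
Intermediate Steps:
F(C, d) = (C + d)/(-2 + C)
(-22 + F(-1, 8))*(-144) = (-22 + (-1 + 8)/(-2 - 1))*(-144) = (-22 + 7/(-3))*(-144) = (-22 - ⅓*7)*(-144) = (-22 - 7/3)*(-144) = -73/3*(-144) = 3504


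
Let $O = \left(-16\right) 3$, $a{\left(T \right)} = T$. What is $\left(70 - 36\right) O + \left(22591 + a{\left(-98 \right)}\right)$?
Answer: $20861$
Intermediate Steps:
$O = -48$
$\left(70 - 36\right) O + \left(22591 + a{\left(-98 \right)}\right) = \left(70 - 36\right) \left(-48\right) + \left(22591 - 98\right) = 34 \left(-48\right) + 22493 = -1632 + 22493 = 20861$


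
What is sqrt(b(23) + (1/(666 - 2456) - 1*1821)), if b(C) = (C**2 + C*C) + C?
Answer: I*sqrt(2371035790)/1790 ≈ 27.203*I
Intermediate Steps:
b(C) = C + 2*C**2 (b(C) = (C**2 + C**2) + C = 2*C**2 + C = C + 2*C**2)
sqrt(b(23) + (1/(666 - 2456) - 1*1821)) = sqrt(23*(1 + 2*23) + (1/(666 - 2456) - 1*1821)) = sqrt(23*(1 + 46) + (1/(-1790) - 1821)) = sqrt(23*47 + (-1/1790 - 1821)) = sqrt(1081 - 3259591/1790) = sqrt(-1324601/1790) = I*sqrt(2371035790)/1790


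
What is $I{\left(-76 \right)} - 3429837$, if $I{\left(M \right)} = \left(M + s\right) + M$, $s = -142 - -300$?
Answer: $-3429831$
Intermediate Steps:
$s = 158$ ($s = -142 + 300 = 158$)
$I{\left(M \right)} = 158 + 2 M$ ($I{\left(M \right)} = \left(M + 158\right) + M = \left(158 + M\right) + M = 158 + 2 M$)
$I{\left(-76 \right)} - 3429837 = \left(158 + 2 \left(-76\right)\right) - 3429837 = \left(158 - 152\right) - 3429837 = 6 - 3429837 = -3429831$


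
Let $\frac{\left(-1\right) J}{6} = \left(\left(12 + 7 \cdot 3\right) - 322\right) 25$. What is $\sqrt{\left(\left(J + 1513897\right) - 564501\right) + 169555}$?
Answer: $\sqrt{1162301} \approx 1078.1$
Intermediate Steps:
$J = 43350$ ($J = - 6 \left(\left(12 + 7 \cdot 3\right) - 322\right) 25 = - 6 \left(\left(12 + 21\right) - 322\right) 25 = - 6 \left(33 - 322\right) 25 = - 6 \left(\left(-289\right) 25\right) = \left(-6\right) \left(-7225\right) = 43350$)
$\sqrt{\left(\left(J + 1513897\right) - 564501\right) + 169555} = \sqrt{\left(\left(43350 + 1513897\right) - 564501\right) + 169555} = \sqrt{\left(1557247 - 564501\right) + 169555} = \sqrt{992746 + 169555} = \sqrt{1162301}$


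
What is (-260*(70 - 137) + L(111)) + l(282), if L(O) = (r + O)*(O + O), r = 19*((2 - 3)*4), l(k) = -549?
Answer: 24641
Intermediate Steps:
r = -76 (r = 19*(-1*4) = 19*(-4) = -76)
L(O) = 2*O*(-76 + O) (L(O) = (-76 + O)*(O + O) = (-76 + O)*(2*O) = 2*O*(-76 + O))
(-260*(70 - 137) + L(111)) + l(282) = (-260*(70 - 137) + 2*111*(-76 + 111)) - 549 = (-260*(-67) + 2*111*35) - 549 = (17420 + 7770) - 549 = 25190 - 549 = 24641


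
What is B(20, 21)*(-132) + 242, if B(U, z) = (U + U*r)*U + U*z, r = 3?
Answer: -266398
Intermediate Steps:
B(U, z) = 4*U² + U*z (B(U, z) = (U + U*3)*U + U*z = (U + 3*U)*U + U*z = (4*U)*U + U*z = 4*U² + U*z)
B(20, 21)*(-132) + 242 = (20*(21 + 4*20))*(-132) + 242 = (20*(21 + 80))*(-132) + 242 = (20*101)*(-132) + 242 = 2020*(-132) + 242 = -266640 + 242 = -266398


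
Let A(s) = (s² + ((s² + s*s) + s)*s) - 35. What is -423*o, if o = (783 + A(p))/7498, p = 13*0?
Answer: -158202/3749 ≈ -42.198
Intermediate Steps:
p = 0
A(s) = -35 + s² + s*(s + 2*s²) (A(s) = (s² + ((s² + s²) + s)*s) - 35 = (s² + (2*s² + s)*s) - 35 = (s² + (s + 2*s²)*s) - 35 = (s² + s*(s + 2*s²)) - 35 = -35 + s² + s*(s + 2*s²))
o = 374/3749 (o = (783 + (-35 + 2*0² + 2*0³))/7498 = (783 + (-35 + 2*0 + 2*0))*(1/7498) = (783 + (-35 + 0 + 0))*(1/7498) = (783 - 35)*(1/7498) = 748*(1/7498) = 374/3749 ≈ 0.099760)
-423*o = -423*374/3749 = -158202/3749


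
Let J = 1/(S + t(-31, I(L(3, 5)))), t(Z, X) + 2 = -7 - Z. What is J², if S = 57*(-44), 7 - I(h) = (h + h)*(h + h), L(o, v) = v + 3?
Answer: 1/6180196 ≈ 1.6181e-7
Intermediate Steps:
L(o, v) = 3 + v
I(h) = 7 - 4*h² (I(h) = 7 - (h + h)*(h + h) = 7 - 2*h*2*h = 7 - 4*h²)
t(Z, X) = -9 - Z (t(Z, X) = -2 + (-7 - Z) = -9 - Z)
S = -2508
J = -1/2486 (J = 1/(-2508 + (-9 - 1*(-31))) = 1/(-2508 + (-9 + 31)) = 1/(-2508 + 22) = 1/(-2486) = -1/2486 ≈ -0.00040225)
J² = (-1/2486)² = 1/6180196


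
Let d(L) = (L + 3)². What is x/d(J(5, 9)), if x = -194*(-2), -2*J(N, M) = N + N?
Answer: 97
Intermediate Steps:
J(N, M) = -N (J(N, M) = -(N + N)/2 = -N)
d(L) = (3 + L)²
x = 388
x/d(J(5, 9)) = 388/((3 - 1*5)²) = 388/((3 - 5)²) = 388/((-2)²) = 388/4 = 388*(¼) = 97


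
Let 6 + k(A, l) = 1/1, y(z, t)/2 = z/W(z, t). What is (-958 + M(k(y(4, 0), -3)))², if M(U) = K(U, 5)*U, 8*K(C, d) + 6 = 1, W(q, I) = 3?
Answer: 58354321/64 ≈ 9.1179e+5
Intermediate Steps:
K(C, d) = -5/8 (K(C, d) = -¾ + (⅛)*1 = -¾ + ⅛ = -5/8)
y(z, t) = 2*z/3 (y(z, t) = 2*(z/3) = 2*z/3)
k(A, l) = -5 (k(A, l) = -6 + 1/1 = -6 + 1 = -5)
M(U) = -5*U/8
(-958 + M(k(y(4, 0), -3)))² = (-958 - 5/8*(-5))² = (-958 + 25/8)² = (-7639/8)² = 58354321/64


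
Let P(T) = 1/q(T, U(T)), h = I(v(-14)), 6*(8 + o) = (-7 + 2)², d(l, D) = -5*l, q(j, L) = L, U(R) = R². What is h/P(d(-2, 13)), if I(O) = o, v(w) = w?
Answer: -1150/3 ≈ -383.33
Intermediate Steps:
o = -23/6 (o = -8 + (-7 + 2)²/6 = -8 + (⅙)*(-5)² = -8 + (⅙)*25 = -8 + 25/6 = -23/6 ≈ -3.8333)
I(O) = -23/6
h = -23/6 ≈ -3.8333
P(T) = T⁻² (P(T) = 1/(T²) = T⁻²)
h/P(d(-2, 13)) = -23/(6*((-5*(-2))⁻²)) = -23/(6*(10⁻²)) = -23/(6*1/100) = -23/6*100 = -1150/3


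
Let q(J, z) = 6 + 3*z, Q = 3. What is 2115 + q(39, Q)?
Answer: 2130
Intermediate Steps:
2115 + q(39, Q) = 2115 + (6 + 3*3) = 2115 + (6 + 9) = 2115 + 15 = 2130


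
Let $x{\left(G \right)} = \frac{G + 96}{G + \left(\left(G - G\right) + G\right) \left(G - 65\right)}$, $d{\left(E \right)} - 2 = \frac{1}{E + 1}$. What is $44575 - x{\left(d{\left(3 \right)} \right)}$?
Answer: $\frac{33030599}{741} \approx 44576.0$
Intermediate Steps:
$d{\left(E \right)} = 2 + \frac{1}{1 + E}$ ($d{\left(E \right)} = 2 + \frac{1}{E + 1} = 2 + \frac{1}{1 + E}$)
$x{\left(G \right)} = \frac{96 + G}{G + G \left(-65 + G\right)}$ ($x{\left(G \right)} = \frac{96 + G}{G + \left(0 + G\right) \left(-65 + G\right)} = \frac{96 + G}{G + G \left(-65 + G\right)}$)
$44575 - x{\left(d{\left(3 \right)} \right)} = 44575 - \frac{96 + \frac{3 + 2 \cdot 3}{1 + 3}}{\frac{3 + 2 \cdot 3}{1 + 3} \left(-64 + \frac{3 + 2 \cdot 3}{1 + 3}\right)} = 44575 - \frac{96 + \frac{3 + 6}{4}}{\frac{3 + 6}{4} \left(-64 + \frac{3 + 6}{4}\right)} = 44575 - \frac{96 + \frac{1}{4} \cdot 9}{\frac{1}{4} \cdot 9 \left(-64 + \frac{1}{4} \cdot 9\right)} = 44575 - \frac{96 + \frac{9}{4}}{\frac{9}{4} \left(-64 + \frac{9}{4}\right)} = 44575 - \frac{4}{9} \frac{1}{- \frac{247}{4}} \cdot \frac{393}{4} = 44575 - \frac{4}{9} \left(- \frac{4}{247}\right) \frac{393}{4} = 44575 - - \frac{524}{741} = 44575 + \frac{524}{741} = \frac{33030599}{741}$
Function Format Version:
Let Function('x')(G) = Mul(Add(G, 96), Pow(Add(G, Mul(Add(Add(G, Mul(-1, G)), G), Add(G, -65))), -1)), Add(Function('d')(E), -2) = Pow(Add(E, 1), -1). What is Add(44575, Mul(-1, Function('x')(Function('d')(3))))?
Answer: Rational(33030599, 741) ≈ 44576.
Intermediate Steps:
Function('d')(E) = Add(2, Pow(Add(1, E), -1)) (Function('d')(E) = Add(2, Pow(Add(E, 1), -1)) = Add(2, Pow(Add(1, E), -1)))
Function('x')(G) = Mul(Pow(Add(G, Mul(G, Add(-65, G))), -1), Add(96, G)) (Function('x')(G) = Mul(Add(96, G), Pow(Add(G, Mul(Add(0, G), Add(-65, G))), -1)) = Mul(Add(96, G), Pow(Add(G, Mul(G, Add(-65, G))), -1)) = Mul(Pow(Add(G, Mul(G, Add(-65, G))), -1), Add(96, G)))
Add(44575, Mul(-1, Function('x')(Function('d')(3)))) = Add(44575, Mul(-1, Mul(Pow(Mul(Pow(Add(1, 3), -1), Add(3, Mul(2, 3))), -1), Pow(Add(-64, Mul(Pow(Add(1, 3), -1), Add(3, Mul(2, 3)))), -1), Add(96, Mul(Pow(Add(1, 3), -1), Add(3, Mul(2, 3))))))) = Add(44575, Mul(-1, Mul(Pow(Mul(Pow(4, -1), Add(3, 6)), -1), Pow(Add(-64, Mul(Pow(4, -1), Add(3, 6))), -1), Add(96, Mul(Pow(4, -1), Add(3, 6)))))) = Add(44575, Mul(-1, Mul(Pow(Mul(Rational(1, 4), 9), -1), Pow(Add(-64, Mul(Rational(1, 4), 9)), -1), Add(96, Mul(Rational(1, 4), 9))))) = Add(44575, Mul(-1, Mul(Pow(Rational(9, 4), -1), Pow(Add(-64, Rational(9, 4)), -1), Add(96, Rational(9, 4))))) = Add(44575, Mul(-1, Mul(Rational(4, 9), Pow(Rational(-247, 4), -1), Rational(393, 4)))) = Add(44575, Mul(-1, Mul(Rational(4, 9), Rational(-4, 247), Rational(393, 4)))) = Add(44575, Mul(-1, Rational(-524, 741))) = Add(44575, Rational(524, 741)) = Rational(33030599, 741)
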